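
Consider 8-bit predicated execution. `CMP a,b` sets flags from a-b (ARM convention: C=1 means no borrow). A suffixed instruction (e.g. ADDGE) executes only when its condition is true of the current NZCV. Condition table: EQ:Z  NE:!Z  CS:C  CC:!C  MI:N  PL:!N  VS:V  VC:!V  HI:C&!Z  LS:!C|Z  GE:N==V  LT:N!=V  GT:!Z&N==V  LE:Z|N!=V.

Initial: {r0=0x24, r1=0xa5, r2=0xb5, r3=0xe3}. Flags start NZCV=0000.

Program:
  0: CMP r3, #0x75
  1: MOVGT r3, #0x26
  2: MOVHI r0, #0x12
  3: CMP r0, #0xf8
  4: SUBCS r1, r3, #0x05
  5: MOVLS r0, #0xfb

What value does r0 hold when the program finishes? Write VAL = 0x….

VAL = 0xfb

0: ✓ CMP  NZCV=0011
1: · MOVGT
2: ✓ MOVHI  r0←0x12
3: ✓ CMP  NZCV=0000
4: · SUBCS
5: ✓ MOVLS  r0←0xfb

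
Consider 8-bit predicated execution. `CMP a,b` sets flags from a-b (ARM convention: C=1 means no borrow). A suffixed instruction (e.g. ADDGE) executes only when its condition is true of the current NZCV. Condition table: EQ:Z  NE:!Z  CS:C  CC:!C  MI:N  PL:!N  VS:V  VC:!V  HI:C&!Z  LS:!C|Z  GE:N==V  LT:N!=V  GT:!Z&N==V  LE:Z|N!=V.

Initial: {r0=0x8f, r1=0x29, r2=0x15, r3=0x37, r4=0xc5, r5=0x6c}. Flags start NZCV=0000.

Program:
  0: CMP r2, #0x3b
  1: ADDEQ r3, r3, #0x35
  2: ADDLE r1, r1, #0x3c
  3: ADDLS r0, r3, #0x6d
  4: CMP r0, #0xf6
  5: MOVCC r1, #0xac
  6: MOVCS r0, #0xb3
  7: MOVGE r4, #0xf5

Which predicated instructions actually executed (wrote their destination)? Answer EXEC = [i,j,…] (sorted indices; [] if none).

0: ✓ CMP  NZCV=1000
1: · ADDEQ
2: ✓ ADDLE  r1←0x65
3: ✓ ADDLS  r0←0xa4
4: ✓ CMP  NZCV=1000
5: ✓ MOVCC  r1←0xac
6: · MOVCS
7: · MOVGE

EXEC = [2,3,5]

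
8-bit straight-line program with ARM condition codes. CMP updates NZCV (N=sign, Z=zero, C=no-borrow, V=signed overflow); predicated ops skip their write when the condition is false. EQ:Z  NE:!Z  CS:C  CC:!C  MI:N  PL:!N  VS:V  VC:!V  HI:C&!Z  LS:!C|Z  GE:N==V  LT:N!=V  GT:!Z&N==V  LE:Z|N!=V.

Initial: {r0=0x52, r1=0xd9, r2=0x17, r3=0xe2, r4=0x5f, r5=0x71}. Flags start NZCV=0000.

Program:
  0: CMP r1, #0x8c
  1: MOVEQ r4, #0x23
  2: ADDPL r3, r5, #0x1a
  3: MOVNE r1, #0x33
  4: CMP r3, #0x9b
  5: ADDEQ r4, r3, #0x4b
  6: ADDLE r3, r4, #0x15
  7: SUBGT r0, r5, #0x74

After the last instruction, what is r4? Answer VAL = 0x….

VAL = 0x5f

[0] flags=0010 → (cmp)
[1] flags=0010 EQ?F → skip
[2] flags=0010 PL?T → r3=0x8b
[3] flags=0010 NE?T → r1=0x33
[4] flags=1000 → (cmp)
[5] flags=1000 EQ?F → skip
[6] flags=1000 LE?T → r3=0x74
[7] flags=1000 GT?F → skip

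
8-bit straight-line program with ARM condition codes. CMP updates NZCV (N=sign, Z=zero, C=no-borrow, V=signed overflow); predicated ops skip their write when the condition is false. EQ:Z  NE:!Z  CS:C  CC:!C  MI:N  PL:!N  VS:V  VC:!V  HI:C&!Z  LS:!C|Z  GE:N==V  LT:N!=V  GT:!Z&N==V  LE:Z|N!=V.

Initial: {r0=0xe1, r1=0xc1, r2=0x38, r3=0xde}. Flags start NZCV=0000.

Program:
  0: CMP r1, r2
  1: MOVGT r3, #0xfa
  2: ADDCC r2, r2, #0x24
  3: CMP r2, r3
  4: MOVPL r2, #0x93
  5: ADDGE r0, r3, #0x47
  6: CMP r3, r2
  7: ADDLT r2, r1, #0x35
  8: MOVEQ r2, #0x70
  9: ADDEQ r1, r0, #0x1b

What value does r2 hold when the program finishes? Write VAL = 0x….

0: ✓ CMP  NZCV=1010
1: · MOVGT
2: · ADDCC
3: ✓ CMP  NZCV=0000
4: ✓ MOVPL  r2←0x93
5: ✓ ADDGE  r0←0x25
6: ✓ CMP  NZCV=0010
7: · ADDLT
8: · MOVEQ
9: · ADDEQ

VAL = 0x93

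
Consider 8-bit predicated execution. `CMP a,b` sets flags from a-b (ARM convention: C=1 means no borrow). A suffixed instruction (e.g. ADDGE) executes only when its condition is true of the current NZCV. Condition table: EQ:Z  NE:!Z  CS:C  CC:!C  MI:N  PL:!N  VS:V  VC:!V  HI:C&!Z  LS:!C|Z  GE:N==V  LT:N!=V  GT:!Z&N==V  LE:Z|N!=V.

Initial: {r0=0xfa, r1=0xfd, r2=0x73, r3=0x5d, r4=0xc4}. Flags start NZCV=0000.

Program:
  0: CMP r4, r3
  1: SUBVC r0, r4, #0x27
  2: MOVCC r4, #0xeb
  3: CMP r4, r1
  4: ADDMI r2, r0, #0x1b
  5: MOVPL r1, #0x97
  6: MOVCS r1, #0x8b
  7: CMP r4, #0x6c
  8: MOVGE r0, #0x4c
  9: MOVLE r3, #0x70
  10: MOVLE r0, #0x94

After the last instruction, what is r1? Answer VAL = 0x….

0: ✓ CMP  NZCV=0011
1: · SUBVC
2: · MOVCC
3: ✓ CMP  NZCV=1000
4: ✓ ADDMI  r2←0x15
5: · MOVPL
6: · MOVCS
7: ✓ CMP  NZCV=0011
8: · MOVGE
9: ✓ MOVLE  r3←0x70
10: ✓ MOVLE  r0←0x94

VAL = 0xfd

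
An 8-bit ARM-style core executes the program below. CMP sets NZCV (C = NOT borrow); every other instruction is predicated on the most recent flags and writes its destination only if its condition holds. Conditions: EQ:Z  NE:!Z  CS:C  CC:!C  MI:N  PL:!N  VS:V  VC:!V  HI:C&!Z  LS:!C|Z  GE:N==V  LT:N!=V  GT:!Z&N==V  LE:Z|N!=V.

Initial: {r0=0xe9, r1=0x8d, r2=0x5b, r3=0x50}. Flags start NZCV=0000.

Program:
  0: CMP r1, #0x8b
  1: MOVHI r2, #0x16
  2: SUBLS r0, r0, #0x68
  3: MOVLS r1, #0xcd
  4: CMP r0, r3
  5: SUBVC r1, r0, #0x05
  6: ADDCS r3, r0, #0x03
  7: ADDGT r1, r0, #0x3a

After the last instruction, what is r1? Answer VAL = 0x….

[0] flags=0010 → (cmp)
[1] flags=0010 HI?T → r2=0x16
[2] flags=0010 LS?F → skip
[3] flags=0010 LS?F → skip
[4] flags=1010 → (cmp)
[5] flags=1010 VC?T → r1=0xe4
[6] flags=1010 CS?T → r3=0xec
[7] flags=1010 GT?F → skip

VAL = 0xe4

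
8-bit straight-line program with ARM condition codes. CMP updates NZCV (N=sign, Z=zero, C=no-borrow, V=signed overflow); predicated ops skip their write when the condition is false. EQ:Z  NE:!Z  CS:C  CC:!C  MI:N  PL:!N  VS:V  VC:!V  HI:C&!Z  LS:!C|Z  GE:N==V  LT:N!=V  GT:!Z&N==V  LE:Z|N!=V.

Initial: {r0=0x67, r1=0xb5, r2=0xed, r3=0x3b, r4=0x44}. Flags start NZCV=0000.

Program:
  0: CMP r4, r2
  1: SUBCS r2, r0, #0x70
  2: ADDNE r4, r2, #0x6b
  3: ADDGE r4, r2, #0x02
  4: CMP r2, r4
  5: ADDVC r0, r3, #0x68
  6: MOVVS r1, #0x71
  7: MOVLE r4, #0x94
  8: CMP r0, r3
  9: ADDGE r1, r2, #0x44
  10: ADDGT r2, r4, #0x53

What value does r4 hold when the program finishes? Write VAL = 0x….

VAL = 0x94

[0] flags=0000 → (cmp)
[1] flags=0000 CS?F → skip
[2] flags=0000 NE?T → r4=0x58
[3] flags=0000 GE?T → r4=0xef
[4] flags=1000 → (cmp)
[5] flags=1000 VC?T → r0=0xa3
[6] flags=1000 VS?F → skip
[7] flags=1000 LE?T → r4=0x94
[8] flags=0011 → (cmp)
[9] flags=0011 GE?F → skip
[10] flags=0011 GT?F → skip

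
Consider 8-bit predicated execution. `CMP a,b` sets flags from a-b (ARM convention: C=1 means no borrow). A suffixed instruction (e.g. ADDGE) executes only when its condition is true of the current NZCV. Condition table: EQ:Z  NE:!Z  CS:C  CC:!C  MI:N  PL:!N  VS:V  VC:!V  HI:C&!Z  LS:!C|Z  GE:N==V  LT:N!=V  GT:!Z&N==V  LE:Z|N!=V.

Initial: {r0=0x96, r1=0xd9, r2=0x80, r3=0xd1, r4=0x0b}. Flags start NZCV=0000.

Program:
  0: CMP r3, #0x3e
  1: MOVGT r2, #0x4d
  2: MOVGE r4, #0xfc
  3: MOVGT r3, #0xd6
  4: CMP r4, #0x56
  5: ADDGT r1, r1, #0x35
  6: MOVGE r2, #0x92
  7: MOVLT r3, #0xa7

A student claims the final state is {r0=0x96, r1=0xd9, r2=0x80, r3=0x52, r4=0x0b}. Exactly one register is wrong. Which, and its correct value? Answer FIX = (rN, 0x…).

0: ✓ CMP  NZCV=1010
1: · MOVGT
2: · MOVGE
3: · MOVGT
4: ✓ CMP  NZCV=1000
5: · ADDGT
6: · MOVGE
7: ✓ MOVLT  r3←0xa7

FIX = (r3, 0xa7)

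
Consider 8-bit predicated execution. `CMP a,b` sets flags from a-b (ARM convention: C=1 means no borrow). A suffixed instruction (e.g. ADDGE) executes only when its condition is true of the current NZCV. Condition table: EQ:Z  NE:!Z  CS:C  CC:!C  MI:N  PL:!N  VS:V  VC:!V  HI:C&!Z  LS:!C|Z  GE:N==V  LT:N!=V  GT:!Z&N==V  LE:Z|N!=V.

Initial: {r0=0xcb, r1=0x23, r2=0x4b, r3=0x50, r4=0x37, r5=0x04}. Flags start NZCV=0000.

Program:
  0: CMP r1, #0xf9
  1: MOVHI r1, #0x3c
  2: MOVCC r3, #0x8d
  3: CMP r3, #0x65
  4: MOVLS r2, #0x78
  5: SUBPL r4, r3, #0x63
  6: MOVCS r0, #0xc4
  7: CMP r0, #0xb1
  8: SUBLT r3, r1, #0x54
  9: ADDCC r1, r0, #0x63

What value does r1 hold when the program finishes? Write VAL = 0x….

VAL = 0x23

[0] flags=0000 → (cmp)
[1] flags=0000 HI?F → skip
[2] flags=0000 CC?T → r3=0x8d
[3] flags=0011 → (cmp)
[4] flags=0011 LS?F → skip
[5] flags=0011 PL?T → r4=0x2a
[6] flags=0011 CS?T → r0=0xc4
[7] flags=0010 → (cmp)
[8] flags=0010 LT?F → skip
[9] flags=0010 CC?F → skip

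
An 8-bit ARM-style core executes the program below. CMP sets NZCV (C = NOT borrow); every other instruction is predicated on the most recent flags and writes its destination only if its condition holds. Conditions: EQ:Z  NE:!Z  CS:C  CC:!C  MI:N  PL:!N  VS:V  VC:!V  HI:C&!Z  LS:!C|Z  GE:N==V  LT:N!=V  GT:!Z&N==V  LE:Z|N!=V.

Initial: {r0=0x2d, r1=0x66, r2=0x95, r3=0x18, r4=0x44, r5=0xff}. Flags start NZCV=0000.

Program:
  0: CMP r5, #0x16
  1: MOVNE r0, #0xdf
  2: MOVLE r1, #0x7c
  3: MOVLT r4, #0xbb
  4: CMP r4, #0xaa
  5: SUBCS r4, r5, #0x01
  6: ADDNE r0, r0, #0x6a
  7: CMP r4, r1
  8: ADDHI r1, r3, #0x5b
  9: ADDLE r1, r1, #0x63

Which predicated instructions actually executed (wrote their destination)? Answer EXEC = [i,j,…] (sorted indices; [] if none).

[0] flags=1010 → (cmp)
[1] flags=1010 NE?T → r0=0xdf
[2] flags=1010 LE?T → r1=0x7c
[3] flags=1010 LT?T → r4=0xbb
[4] flags=0010 → (cmp)
[5] flags=0010 CS?T → r4=0xfe
[6] flags=0010 NE?T → r0=0x49
[7] flags=1010 → (cmp)
[8] flags=1010 HI?T → r1=0x73
[9] flags=1010 LE?T → r1=0xd6

EXEC = [1,2,3,5,6,8,9]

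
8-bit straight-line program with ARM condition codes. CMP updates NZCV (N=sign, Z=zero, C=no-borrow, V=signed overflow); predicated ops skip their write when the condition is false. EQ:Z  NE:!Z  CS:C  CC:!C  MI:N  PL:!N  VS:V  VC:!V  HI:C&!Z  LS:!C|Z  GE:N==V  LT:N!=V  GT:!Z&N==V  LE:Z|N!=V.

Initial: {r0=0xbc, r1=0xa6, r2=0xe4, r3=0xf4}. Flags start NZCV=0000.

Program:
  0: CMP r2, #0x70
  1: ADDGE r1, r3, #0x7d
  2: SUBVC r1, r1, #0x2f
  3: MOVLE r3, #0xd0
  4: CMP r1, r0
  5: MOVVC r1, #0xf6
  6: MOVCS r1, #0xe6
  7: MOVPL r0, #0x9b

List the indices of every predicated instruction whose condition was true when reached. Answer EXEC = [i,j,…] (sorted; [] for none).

0: ✓ CMP  NZCV=0011
1: · ADDGE
2: · SUBVC
3: ✓ MOVLE  r3←0xd0
4: ✓ CMP  NZCV=1000
5: ✓ MOVVC  r1←0xf6
6: · MOVCS
7: · MOVPL

EXEC = [3,5]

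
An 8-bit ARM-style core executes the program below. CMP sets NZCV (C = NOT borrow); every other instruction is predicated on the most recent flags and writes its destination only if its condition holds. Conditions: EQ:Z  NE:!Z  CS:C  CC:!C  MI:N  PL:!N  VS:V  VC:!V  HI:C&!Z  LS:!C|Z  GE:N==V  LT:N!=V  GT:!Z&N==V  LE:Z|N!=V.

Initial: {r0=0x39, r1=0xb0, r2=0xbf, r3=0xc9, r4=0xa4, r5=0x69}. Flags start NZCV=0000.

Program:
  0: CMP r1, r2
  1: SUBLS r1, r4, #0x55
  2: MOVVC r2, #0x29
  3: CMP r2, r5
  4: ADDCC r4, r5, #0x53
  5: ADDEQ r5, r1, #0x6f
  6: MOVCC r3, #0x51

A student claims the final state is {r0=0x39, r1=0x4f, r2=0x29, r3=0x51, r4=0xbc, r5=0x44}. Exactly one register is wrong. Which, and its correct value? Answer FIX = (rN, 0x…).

FIX = (r5, 0x69)

0: ✓ CMP  NZCV=1000
1: ✓ SUBLS  r1←0x4f
2: ✓ MOVVC  r2←0x29
3: ✓ CMP  NZCV=1000
4: ✓ ADDCC  r4←0xbc
5: · ADDEQ
6: ✓ MOVCC  r3←0x51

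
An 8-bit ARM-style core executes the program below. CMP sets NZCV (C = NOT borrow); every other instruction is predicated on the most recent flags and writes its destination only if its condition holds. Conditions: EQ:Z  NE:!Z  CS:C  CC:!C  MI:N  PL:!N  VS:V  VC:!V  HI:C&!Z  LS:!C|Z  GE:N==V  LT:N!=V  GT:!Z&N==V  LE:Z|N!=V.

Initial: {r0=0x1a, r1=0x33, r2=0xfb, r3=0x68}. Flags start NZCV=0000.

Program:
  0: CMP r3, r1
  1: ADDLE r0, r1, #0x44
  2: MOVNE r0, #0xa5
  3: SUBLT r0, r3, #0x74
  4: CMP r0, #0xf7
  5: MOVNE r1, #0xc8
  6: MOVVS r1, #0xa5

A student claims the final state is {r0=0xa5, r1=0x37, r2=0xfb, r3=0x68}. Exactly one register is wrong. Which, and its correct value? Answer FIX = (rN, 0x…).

FIX = (r1, 0xc8)

[0] flags=0010 → (cmp)
[1] flags=0010 LE?F → skip
[2] flags=0010 NE?T → r0=0xa5
[3] flags=0010 LT?F → skip
[4] flags=1000 → (cmp)
[5] flags=1000 NE?T → r1=0xc8
[6] flags=1000 VS?F → skip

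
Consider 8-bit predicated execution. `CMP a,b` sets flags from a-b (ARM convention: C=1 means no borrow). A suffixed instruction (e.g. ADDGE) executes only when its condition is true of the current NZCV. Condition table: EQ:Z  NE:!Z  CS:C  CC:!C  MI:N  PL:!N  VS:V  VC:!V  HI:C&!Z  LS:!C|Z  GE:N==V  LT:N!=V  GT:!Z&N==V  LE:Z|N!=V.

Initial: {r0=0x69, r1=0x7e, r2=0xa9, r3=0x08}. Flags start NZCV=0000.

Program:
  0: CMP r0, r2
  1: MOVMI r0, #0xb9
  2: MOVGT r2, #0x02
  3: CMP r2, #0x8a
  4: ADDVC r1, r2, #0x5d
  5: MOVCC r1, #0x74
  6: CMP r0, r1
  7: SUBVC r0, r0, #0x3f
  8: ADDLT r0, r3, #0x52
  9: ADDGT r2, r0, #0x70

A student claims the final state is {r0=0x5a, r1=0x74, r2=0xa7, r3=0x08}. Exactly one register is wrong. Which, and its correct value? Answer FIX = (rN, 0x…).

FIX = (r2, 0x02)

[0] flags=1001 → (cmp)
[1] flags=1001 MI?T → r0=0xb9
[2] flags=1001 GT?T → r2=0x02
[3] flags=0000 → (cmp)
[4] flags=0000 VC?T → r1=0x5f
[5] flags=0000 CC?T → r1=0x74
[6] flags=0011 → (cmp)
[7] flags=0011 VC?F → skip
[8] flags=0011 LT?T → r0=0x5a
[9] flags=0011 GT?F → skip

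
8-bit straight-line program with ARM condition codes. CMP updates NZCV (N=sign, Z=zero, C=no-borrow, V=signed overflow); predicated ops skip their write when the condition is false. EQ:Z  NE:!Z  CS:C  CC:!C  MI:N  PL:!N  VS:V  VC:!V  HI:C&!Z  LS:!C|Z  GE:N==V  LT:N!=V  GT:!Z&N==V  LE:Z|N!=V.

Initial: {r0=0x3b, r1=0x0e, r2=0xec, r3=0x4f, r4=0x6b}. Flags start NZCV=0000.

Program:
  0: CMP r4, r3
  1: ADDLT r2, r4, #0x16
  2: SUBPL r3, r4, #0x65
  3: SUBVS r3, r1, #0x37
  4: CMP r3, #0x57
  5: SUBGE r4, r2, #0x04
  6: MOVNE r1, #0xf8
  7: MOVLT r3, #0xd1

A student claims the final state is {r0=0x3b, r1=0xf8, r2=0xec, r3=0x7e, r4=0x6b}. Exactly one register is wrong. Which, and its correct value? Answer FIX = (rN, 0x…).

0: ✓ CMP  NZCV=0010
1: · ADDLT
2: ✓ SUBPL  r3←0x06
3: · SUBVS
4: ✓ CMP  NZCV=1000
5: · SUBGE
6: ✓ MOVNE  r1←0xf8
7: ✓ MOVLT  r3←0xd1

FIX = (r3, 0xd1)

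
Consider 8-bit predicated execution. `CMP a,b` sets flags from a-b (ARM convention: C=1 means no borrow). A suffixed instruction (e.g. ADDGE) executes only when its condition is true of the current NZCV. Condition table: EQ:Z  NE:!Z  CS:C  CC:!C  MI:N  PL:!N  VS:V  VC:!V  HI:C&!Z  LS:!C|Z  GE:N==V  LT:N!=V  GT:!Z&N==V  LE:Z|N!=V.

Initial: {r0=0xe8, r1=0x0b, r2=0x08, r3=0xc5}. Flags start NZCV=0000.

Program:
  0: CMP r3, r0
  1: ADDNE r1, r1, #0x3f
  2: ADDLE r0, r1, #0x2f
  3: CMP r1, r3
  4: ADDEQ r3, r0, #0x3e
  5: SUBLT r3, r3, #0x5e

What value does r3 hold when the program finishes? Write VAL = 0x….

[0] flags=1000 → (cmp)
[1] flags=1000 NE?T → r1=0x4a
[2] flags=1000 LE?T → r0=0x79
[3] flags=1001 → (cmp)
[4] flags=1001 EQ?F → skip
[5] flags=1001 LT?F → skip

VAL = 0xc5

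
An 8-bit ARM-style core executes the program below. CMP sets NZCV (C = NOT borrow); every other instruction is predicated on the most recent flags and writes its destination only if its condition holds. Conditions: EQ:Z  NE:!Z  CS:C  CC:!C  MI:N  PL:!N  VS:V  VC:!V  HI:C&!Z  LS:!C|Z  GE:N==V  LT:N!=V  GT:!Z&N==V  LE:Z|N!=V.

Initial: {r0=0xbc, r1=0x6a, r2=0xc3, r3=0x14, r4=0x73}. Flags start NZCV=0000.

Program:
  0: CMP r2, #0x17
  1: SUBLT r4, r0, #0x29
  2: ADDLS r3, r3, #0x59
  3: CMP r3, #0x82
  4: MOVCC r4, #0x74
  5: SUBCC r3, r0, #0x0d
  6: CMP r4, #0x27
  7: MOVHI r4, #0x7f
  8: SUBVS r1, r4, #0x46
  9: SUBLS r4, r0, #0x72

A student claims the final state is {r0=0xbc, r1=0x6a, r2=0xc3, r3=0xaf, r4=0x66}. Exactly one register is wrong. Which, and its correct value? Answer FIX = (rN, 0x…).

0: ✓ CMP  NZCV=1010
1: ✓ SUBLT  r4←0x93
2: · ADDLS
3: ✓ CMP  NZCV=1001
4: ✓ MOVCC  r4←0x74
5: ✓ SUBCC  r3←0xaf
6: ✓ CMP  NZCV=0010
7: ✓ MOVHI  r4←0x7f
8: · SUBVS
9: · SUBLS

FIX = (r4, 0x7f)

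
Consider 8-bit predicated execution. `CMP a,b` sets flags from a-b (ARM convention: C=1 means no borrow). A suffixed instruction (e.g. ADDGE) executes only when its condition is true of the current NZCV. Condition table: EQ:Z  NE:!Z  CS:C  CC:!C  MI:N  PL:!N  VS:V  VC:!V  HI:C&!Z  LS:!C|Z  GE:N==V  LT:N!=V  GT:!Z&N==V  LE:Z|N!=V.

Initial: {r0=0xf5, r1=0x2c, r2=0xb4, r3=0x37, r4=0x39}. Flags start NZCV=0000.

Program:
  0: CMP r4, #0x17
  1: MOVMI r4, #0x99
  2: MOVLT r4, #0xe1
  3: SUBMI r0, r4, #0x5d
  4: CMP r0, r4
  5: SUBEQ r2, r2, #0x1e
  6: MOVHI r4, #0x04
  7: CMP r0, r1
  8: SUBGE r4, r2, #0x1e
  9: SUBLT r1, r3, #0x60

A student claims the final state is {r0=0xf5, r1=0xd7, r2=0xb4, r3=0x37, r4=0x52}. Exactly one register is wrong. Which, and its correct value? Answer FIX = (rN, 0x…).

FIX = (r4, 0x04)

0: ✓ CMP  NZCV=0010
1: · MOVMI
2: · MOVLT
3: · SUBMI
4: ✓ CMP  NZCV=1010
5: · SUBEQ
6: ✓ MOVHI  r4←0x04
7: ✓ CMP  NZCV=1010
8: · SUBGE
9: ✓ SUBLT  r1←0xd7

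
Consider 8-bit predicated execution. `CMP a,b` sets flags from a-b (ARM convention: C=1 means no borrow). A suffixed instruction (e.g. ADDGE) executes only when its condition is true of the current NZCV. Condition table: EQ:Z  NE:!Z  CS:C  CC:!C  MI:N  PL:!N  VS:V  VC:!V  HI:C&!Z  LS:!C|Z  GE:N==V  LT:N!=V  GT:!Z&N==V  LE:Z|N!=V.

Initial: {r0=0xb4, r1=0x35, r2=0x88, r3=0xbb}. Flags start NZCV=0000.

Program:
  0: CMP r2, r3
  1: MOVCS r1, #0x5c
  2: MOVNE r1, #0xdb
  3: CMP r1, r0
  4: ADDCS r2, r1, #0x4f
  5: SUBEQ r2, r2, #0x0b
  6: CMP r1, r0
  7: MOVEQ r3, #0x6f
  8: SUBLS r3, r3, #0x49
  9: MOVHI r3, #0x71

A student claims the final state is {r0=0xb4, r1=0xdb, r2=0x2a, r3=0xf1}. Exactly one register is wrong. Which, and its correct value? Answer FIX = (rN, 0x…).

FIX = (r3, 0x71)

[0] flags=1000 → (cmp)
[1] flags=1000 CS?F → skip
[2] flags=1000 NE?T → r1=0xdb
[3] flags=0010 → (cmp)
[4] flags=0010 CS?T → r2=0x2a
[5] flags=0010 EQ?F → skip
[6] flags=0010 → (cmp)
[7] flags=0010 EQ?F → skip
[8] flags=0010 LS?F → skip
[9] flags=0010 HI?T → r3=0x71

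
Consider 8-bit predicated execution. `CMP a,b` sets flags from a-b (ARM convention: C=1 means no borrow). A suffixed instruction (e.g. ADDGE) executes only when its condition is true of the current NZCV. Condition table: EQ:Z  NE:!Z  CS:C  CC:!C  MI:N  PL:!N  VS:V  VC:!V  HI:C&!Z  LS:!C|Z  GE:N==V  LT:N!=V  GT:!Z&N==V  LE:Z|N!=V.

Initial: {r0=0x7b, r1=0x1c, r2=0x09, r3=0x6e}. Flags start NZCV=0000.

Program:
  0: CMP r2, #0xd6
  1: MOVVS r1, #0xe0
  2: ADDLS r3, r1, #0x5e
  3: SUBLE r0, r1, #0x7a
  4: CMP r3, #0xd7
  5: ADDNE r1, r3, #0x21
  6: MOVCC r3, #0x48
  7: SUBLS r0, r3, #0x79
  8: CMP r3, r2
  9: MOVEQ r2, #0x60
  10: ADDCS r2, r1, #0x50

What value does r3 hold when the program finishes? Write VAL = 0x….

VAL = 0x48

[0] flags=0000 → (cmp)
[1] flags=0000 VS?F → skip
[2] flags=0000 LS?T → r3=0x7a
[3] flags=0000 LE?F → skip
[4] flags=1001 → (cmp)
[5] flags=1001 NE?T → r1=0x9b
[6] flags=1001 CC?T → r3=0x48
[7] flags=1001 LS?T → r0=0xcf
[8] flags=0010 → (cmp)
[9] flags=0010 EQ?F → skip
[10] flags=0010 CS?T → r2=0xeb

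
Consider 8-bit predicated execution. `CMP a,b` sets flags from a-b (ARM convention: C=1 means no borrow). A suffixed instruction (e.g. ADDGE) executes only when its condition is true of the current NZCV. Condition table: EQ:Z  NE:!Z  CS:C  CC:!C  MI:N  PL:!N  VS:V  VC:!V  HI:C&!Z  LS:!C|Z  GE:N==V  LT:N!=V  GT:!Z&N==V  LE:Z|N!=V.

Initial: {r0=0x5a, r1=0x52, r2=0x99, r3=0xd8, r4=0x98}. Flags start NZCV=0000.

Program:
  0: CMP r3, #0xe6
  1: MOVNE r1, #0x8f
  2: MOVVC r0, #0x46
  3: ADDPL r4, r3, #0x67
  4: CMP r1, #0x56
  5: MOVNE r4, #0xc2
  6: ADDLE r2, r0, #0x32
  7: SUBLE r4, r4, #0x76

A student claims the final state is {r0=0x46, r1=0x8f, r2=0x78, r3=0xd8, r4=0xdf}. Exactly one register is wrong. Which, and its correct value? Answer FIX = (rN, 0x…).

FIX = (r4, 0x4c)

0: ✓ CMP  NZCV=1000
1: ✓ MOVNE  r1←0x8f
2: ✓ MOVVC  r0←0x46
3: · ADDPL
4: ✓ CMP  NZCV=0011
5: ✓ MOVNE  r4←0xc2
6: ✓ ADDLE  r2←0x78
7: ✓ SUBLE  r4←0x4c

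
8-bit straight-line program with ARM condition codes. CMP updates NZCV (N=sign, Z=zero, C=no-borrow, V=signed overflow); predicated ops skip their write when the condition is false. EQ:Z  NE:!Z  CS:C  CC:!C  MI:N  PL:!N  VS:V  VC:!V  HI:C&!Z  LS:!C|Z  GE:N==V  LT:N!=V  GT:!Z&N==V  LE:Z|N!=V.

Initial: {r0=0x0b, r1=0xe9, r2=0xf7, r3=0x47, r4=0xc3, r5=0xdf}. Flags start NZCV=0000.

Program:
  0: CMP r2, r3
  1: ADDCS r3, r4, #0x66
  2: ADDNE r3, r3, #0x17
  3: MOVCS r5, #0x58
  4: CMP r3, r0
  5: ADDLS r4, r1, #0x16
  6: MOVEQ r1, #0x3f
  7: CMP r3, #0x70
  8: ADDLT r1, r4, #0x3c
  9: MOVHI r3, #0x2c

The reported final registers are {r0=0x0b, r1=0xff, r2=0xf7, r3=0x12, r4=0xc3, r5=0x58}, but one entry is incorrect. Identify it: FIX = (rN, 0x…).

FIX = (r3, 0x40)

[0] flags=1010 → (cmp)
[1] flags=1010 CS?T → r3=0x29
[2] flags=1010 NE?T → r3=0x40
[3] flags=1010 CS?T → r5=0x58
[4] flags=0010 → (cmp)
[5] flags=0010 LS?F → skip
[6] flags=0010 EQ?F → skip
[7] flags=1000 → (cmp)
[8] flags=1000 LT?T → r1=0xff
[9] flags=1000 HI?F → skip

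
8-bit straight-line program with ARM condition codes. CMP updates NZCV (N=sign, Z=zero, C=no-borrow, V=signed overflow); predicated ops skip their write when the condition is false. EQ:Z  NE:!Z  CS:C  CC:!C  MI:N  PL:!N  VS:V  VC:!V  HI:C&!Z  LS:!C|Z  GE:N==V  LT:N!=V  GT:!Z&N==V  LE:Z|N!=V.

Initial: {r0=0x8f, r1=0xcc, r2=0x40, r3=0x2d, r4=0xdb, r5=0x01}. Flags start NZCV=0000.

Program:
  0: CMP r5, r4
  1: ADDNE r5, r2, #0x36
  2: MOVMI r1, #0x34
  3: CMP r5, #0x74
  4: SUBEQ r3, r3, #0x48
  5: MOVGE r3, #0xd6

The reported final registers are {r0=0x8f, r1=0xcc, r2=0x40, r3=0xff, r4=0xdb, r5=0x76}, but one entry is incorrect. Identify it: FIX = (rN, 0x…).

[0] flags=0000 → (cmp)
[1] flags=0000 NE?T → r5=0x76
[2] flags=0000 MI?F → skip
[3] flags=0010 → (cmp)
[4] flags=0010 EQ?F → skip
[5] flags=0010 GE?T → r3=0xd6

FIX = (r3, 0xd6)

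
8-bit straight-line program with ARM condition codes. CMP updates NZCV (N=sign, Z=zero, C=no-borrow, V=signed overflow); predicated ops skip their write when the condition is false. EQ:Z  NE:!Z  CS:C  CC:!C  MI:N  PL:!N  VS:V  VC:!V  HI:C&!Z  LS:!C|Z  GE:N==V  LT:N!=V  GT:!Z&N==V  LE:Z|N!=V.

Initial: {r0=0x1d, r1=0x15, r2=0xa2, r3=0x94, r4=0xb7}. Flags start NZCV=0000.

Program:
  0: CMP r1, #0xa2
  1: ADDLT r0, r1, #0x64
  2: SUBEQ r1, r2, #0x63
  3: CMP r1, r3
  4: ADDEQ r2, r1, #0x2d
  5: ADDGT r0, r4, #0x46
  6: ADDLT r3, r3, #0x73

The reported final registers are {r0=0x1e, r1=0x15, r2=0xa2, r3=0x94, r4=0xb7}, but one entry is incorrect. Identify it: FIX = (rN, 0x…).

FIX = (r0, 0xfd)

[0] flags=0000 → (cmp)
[1] flags=0000 LT?F → skip
[2] flags=0000 EQ?F → skip
[3] flags=1001 → (cmp)
[4] flags=1001 EQ?F → skip
[5] flags=1001 GT?T → r0=0xfd
[6] flags=1001 LT?F → skip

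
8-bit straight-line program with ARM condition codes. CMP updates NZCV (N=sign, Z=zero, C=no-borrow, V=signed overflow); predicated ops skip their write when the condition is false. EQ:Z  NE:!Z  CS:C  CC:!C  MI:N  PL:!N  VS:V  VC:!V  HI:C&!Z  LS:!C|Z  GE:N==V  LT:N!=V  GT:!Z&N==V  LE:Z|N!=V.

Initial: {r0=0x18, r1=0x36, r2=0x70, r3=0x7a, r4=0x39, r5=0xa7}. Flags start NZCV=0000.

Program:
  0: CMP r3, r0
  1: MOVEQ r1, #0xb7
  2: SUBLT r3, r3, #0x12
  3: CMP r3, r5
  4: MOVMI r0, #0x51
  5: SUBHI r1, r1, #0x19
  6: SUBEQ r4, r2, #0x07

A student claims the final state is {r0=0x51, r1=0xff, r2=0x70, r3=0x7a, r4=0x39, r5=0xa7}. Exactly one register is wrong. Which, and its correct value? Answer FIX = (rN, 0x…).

0: ✓ CMP  NZCV=0010
1: · MOVEQ
2: · SUBLT
3: ✓ CMP  NZCV=1001
4: ✓ MOVMI  r0←0x51
5: · SUBHI
6: · SUBEQ

FIX = (r1, 0x36)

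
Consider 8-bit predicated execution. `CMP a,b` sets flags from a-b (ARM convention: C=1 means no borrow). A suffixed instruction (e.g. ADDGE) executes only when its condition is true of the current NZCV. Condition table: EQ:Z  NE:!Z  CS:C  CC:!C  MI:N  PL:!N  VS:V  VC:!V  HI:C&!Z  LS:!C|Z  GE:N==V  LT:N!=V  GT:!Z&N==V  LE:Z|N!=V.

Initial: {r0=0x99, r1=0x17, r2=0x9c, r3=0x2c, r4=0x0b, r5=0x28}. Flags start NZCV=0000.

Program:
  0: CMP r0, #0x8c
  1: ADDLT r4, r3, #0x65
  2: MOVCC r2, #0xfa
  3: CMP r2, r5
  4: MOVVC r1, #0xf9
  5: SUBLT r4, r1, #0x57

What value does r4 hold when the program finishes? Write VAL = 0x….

[0] flags=0010 → (cmp)
[1] flags=0010 LT?F → skip
[2] flags=0010 CC?F → skip
[3] flags=0011 → (cmp)
[4] flags=0011 VC?F → skip
[5] flags=0011 LT?T → r4=0xc0

VAL = 0xc0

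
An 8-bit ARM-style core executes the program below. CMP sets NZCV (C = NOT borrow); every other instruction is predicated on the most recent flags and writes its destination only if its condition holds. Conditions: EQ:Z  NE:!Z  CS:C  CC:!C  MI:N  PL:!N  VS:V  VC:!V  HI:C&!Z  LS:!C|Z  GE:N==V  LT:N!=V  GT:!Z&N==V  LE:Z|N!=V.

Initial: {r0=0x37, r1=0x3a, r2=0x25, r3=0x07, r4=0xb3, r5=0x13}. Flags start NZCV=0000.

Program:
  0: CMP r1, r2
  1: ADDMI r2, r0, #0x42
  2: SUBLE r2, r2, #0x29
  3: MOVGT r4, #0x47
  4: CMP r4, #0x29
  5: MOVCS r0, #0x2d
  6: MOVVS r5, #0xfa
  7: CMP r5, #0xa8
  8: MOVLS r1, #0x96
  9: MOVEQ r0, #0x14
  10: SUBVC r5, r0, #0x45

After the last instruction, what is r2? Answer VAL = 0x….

VAL = 0x25

[0] flags=0010 → (cmp)
[1] flags=0010 MI?F → skip
[2] flags=0010 LE?F → skip
[3] flags=0010 GT?T → r4=0x47
[4] flags=0010 → (cmp)
[5] flags=0010 CS?T → r0=0x2d
[6] flags=0010 VS?F → skip
[7] flags=0000 → (cmp)
[8] flags=0000 LS?T → r1=0x96
[9] flags=0000 EQ?F → skip
[10] flags=0000 VC?T → r5=0xe8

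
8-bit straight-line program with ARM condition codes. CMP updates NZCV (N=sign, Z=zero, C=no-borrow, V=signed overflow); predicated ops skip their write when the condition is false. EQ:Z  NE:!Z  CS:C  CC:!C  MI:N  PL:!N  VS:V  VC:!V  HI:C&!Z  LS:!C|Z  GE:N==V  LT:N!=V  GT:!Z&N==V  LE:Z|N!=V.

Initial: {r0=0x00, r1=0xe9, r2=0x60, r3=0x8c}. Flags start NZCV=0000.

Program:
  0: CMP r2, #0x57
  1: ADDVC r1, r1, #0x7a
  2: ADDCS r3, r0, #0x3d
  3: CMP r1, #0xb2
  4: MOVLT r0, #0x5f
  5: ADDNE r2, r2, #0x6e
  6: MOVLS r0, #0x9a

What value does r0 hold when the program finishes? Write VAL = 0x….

VAL = 0x9a

[0] flags=0010 → (cmp)
[1] flags=0010 VC?T → r1=0x63
[2] flags=0010 CS?T → r3=0x3d
[3] flags=1001 → (cmp)
[4] flags=1001 LT?F → skip
[5] flags=1001 NE?T → r2=0xce
[6] flags=1001 LS?T → r0=0x9a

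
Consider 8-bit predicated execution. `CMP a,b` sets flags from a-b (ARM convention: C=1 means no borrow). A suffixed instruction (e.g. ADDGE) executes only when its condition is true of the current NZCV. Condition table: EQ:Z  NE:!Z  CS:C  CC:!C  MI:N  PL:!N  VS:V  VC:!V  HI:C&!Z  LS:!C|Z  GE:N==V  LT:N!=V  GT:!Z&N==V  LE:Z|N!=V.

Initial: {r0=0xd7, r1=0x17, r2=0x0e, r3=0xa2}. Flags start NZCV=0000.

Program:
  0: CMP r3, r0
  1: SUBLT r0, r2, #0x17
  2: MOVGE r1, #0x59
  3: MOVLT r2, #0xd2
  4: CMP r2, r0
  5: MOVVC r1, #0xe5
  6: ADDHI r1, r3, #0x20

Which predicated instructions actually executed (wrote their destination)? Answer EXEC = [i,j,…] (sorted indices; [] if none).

EXEC = [1,3,5]

[0] flags=1000 → (cmp)
[1] flags=1000 LT?T → r0=0xf7
[2] flags=1000 GE?F → skip
[3] flags=1000 LT?T → r2=0xd2
[4] flags=1000 → (cmp)
[5] flags=1000 VC?T → r1=0xe5
[6] flags=1000 HI?F → skip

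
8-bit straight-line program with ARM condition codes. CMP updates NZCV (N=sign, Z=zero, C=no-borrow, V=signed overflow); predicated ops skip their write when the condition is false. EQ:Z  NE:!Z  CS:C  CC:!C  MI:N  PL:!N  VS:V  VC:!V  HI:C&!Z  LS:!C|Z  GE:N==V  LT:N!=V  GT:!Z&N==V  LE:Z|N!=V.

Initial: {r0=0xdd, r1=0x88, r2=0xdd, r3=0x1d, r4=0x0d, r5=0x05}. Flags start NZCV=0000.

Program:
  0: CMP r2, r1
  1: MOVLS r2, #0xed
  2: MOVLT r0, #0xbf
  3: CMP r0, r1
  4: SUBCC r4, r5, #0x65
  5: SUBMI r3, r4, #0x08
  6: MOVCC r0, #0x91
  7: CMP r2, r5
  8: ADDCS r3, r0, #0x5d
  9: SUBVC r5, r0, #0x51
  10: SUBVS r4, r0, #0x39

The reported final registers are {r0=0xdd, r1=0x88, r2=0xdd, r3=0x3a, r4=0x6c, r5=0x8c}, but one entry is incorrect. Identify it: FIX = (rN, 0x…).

0: ✓ CMP  NZCV=0010
1: · MOVLS
2: · MOVLT
3: ✓ CMP  NZCV=0010
4: · SUBCC
5: · SUBMI
6: · MOVCC
7: ✓ CMP  NZCV=1010
8: ✓ ADDCS  r3←0x3a
9: ✓ SUBVC  r5←0x8c
10: · SUBVS

FIX = (r4, 0x0d)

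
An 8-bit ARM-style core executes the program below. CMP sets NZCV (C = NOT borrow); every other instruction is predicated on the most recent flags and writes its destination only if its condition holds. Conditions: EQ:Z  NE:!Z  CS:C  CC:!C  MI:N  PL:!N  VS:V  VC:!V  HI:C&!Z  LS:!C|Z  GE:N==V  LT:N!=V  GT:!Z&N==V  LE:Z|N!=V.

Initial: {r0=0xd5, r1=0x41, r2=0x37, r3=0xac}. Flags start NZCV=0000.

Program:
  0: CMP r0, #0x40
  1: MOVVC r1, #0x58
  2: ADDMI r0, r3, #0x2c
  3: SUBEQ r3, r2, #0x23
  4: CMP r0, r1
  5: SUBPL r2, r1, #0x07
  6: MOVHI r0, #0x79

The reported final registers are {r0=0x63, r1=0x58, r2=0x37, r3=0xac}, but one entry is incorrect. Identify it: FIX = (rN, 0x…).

0: ✓ CMP  NZCV=1010
1: ✓ MOVVC  r1←0x58
2: ✓ ADDMI  r0←0xd8
3: · SUBEQ
4: ✓ CMP  NZCV=1010
5: · SUBPL
6: ✓ MOVHI  r0←0x79

FIX = (r0, 0x79)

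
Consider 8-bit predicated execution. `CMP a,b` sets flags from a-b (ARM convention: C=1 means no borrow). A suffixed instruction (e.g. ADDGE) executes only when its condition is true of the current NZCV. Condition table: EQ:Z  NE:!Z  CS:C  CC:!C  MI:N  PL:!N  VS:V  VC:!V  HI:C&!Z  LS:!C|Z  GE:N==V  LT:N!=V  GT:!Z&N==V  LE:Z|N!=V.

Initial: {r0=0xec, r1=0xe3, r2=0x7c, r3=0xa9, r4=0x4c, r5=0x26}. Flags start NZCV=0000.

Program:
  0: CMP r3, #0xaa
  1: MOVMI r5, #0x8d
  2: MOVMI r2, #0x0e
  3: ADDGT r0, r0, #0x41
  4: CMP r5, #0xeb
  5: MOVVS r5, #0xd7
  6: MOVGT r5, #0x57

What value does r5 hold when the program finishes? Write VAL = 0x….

VAL = 0x8d

[0] flags=1000 → (cmp)
[1] flags=1000 MI?T → r5=0x8d
[2] flags=1000 MI?T → r2=0x0e
[3] flags=1000 GT?F → skip
[4] flags=1000 → (cmp)
[5] flags=1000 VS?F → skip
[6] flags=1000 GT?F → skip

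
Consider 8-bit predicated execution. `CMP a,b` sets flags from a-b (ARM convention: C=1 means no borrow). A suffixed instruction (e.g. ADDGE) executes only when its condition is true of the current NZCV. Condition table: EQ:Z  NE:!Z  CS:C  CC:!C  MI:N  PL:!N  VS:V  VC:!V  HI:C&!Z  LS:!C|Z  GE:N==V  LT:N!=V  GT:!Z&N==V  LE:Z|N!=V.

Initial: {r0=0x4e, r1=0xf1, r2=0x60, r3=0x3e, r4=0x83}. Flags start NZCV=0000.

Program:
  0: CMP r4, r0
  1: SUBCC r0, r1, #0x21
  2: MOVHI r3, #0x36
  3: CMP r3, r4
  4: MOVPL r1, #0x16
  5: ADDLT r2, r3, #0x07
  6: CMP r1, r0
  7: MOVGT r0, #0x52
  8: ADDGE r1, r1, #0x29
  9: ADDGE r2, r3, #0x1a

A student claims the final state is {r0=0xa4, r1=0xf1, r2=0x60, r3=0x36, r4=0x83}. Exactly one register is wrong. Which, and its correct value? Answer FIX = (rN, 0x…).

[0] flags=0011 → (cmp)
[1] flags=0011 CC?F → skip
[2] flags=0011 HI?T → r3=0x36
[3] flags=1001 → (cmp)
[4] flags=1001 PL?F → skip
[5] flags=1001 LT?F → skip
[6] flags=1010 → (cmp)
[7] flags=1010 GT?F → skip
[8] flags=1010 GE?F → skip
[9] flags=1010 GE?F → skip

FIX = (r0, 0x4e)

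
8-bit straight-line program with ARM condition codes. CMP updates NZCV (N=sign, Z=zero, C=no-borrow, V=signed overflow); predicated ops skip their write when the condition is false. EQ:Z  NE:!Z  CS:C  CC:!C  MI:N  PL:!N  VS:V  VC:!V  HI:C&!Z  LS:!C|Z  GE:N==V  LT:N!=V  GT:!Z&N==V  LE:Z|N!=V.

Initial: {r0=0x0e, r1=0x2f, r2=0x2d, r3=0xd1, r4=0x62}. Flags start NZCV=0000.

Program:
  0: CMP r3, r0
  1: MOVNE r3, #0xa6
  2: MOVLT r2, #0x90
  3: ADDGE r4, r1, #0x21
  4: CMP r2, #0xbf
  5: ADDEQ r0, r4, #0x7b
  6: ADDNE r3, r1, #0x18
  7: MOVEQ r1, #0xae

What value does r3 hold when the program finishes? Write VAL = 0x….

VAL = 0x47

0: ✓ CMP  NZCV=1010
1: ✓ MOVNE  r3←0xa6
2: ✓ MOVLT  r2←0x90
3: · ADDGE
4: ✓ CMP  NZCV=1000
5: · ADDEQ
6: ✓ ADDNE  r3←0x47
7: · MOVEQ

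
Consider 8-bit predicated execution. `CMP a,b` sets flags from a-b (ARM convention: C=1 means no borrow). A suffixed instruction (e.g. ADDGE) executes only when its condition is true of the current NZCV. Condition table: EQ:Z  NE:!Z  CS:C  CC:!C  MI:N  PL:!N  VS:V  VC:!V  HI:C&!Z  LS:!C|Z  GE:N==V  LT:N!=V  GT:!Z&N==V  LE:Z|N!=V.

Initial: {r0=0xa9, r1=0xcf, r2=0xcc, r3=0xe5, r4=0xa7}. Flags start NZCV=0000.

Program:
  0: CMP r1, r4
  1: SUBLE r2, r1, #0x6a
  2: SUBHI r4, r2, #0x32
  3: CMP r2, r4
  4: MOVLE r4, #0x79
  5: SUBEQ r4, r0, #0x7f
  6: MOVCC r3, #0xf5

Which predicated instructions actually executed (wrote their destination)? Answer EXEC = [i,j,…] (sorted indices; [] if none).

EXEC = [2]

[0] flags=0010 → (cmp)
[1] flags=0010 LE?F → skip
[2] flags=0010 HI?T → r4=0x9a
[3] flags=0010 → (cmp)
[4] flags=0010 LE?F → skip
[5] flags=0010 EQ?F → skip
[6] flags=0010 CC?F → skip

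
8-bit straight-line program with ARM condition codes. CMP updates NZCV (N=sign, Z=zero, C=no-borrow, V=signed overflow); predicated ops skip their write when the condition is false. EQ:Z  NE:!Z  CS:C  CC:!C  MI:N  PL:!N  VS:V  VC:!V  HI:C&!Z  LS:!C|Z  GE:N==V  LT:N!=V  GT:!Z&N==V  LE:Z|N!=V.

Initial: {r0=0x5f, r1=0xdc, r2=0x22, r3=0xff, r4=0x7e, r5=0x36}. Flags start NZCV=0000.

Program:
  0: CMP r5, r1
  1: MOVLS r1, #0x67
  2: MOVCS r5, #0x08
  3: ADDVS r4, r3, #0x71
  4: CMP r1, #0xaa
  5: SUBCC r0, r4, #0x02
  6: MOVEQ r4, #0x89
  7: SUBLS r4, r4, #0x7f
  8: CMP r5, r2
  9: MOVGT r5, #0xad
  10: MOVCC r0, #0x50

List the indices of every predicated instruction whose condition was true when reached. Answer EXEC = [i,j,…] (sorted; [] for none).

[0] flags=0000 → (cmp)
[1] flags=0000 LS?T → r1=0x67
[2] flags=0000 CS?F → skip
[3] flags=0000 VS?F → skip
[4] flags=1001 → (cmp)
[5] flags=1001 CC?T → r0=0x7c
[6] flags=1001 EQ?F → skip
[7] flags=1001 LS?T → r4=0xff
[8] flags=0010 → (cmp)
[9] flags=0010 GT?T → r5=0xad
[10] flags=0010 CC?F → skip

EXEC = [1,5,7,9]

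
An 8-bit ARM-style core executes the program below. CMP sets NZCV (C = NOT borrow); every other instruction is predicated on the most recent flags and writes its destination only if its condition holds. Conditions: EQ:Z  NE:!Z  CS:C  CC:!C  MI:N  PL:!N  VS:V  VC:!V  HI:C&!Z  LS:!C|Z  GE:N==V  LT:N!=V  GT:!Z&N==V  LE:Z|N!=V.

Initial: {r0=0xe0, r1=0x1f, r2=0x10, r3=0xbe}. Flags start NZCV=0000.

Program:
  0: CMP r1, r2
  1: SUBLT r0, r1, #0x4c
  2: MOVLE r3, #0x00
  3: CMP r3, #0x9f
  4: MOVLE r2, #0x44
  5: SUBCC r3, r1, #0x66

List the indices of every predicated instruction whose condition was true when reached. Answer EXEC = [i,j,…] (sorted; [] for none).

[0] flags=0010 → (cmp)
[1] flags=0010 LT?F → skip
[2] flags=0010 LE?F → skip
[3] flags=0010 → (cmp)
[4] flags=0010 LE?F → skip
[5] flags=0010 CC?F → skip

EXEC = []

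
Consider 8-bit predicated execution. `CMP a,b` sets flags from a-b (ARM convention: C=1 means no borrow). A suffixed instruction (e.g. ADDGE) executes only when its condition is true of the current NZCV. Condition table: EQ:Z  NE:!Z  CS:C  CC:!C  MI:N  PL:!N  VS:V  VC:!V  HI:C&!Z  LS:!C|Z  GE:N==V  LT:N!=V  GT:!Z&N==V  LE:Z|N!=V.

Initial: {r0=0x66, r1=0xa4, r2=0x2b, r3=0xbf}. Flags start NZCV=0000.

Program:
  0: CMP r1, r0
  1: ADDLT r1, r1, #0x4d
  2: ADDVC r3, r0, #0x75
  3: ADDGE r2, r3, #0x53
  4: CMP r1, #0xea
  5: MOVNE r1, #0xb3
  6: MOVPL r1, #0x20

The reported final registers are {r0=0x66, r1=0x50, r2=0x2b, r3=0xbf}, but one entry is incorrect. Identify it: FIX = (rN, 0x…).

FIX = (r1, 0x20)

[0] flags=0011 → (cmp)
[1] flags=0011 LT?T → r1=0xf1
[2] flags=0011 VC?F → skip
[3] flags=0011 GE?F → skip
[4] flags=0010 → (cmp)
[5] flags=0010 NE?T → r1=0xb3
[6] flags=0010 PL?T → r1=0x20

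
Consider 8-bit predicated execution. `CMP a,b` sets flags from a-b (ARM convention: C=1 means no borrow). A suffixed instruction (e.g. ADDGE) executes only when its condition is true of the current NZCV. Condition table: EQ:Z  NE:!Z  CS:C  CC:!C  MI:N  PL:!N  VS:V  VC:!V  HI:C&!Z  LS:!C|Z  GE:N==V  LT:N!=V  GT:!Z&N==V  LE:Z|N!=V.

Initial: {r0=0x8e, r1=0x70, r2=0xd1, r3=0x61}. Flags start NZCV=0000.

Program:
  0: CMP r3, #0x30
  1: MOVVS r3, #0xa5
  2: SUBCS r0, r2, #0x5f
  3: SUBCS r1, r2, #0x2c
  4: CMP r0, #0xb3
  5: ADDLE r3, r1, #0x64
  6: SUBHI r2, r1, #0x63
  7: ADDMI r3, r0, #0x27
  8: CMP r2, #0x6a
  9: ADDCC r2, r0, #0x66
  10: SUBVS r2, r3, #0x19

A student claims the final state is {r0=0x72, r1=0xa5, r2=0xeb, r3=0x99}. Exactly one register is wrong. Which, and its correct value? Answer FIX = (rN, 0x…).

0: ✓ CMP  NZCV=0010
1: · MOVVS
2: ✓ SUBCS  r0←0x72
3: ✓ SUBCS  r1←0xa5
4: ✓ CMP  NZCV=1001
5: · ADDLE
6: · SUBHI
7: ✓ ADDMI  r3←0x99
8: ✓ CMP  NZCV=0011
9: · ADDCC
10: ✓ SUBVS  r2←0x80

FIX = (r2, 0x80)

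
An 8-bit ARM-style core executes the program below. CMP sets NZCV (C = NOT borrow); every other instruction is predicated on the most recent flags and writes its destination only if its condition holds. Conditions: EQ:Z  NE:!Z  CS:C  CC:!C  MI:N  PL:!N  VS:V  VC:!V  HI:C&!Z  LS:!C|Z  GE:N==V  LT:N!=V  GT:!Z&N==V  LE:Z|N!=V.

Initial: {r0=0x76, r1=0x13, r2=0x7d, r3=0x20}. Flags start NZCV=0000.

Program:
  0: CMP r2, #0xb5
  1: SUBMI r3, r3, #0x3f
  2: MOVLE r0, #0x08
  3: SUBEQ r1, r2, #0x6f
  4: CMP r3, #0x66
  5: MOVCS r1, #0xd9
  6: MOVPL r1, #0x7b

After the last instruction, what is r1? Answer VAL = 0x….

[0] flags=1001 → (cmp)
[1] flags=1001 MI?T → r3=0xe1
[2] flags=1001 LE?F → skip
[3] flags=1001 EQ?F → skip
[4] flags=0011 → (cmp)
[5] flags=0011 CS?T → r1=0xd9
[6] flags=0011 PL?T → r1=0x7b

VAL = 0x7b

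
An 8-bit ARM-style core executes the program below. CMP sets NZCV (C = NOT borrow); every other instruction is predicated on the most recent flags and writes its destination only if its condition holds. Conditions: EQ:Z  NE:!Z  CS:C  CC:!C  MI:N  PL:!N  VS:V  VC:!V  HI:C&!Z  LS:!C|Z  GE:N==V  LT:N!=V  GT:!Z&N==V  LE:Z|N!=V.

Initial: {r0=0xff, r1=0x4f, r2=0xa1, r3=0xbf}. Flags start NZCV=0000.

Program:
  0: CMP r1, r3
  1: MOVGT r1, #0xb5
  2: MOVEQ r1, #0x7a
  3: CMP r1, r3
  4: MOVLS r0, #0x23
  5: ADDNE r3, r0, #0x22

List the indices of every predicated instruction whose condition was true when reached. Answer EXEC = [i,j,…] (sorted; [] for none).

EXEC = [1,4,5]

[0] flags=1001 → (cmp)
[1] flags=1001 GT?T → r1=0xb5
[2] flags=1001 EQ?F → skip
[3] flags=1000 → (cmp)
[4] flags=1000 LS?T → r0=0x23
[5] flags=1000 NE?T → r3=0x45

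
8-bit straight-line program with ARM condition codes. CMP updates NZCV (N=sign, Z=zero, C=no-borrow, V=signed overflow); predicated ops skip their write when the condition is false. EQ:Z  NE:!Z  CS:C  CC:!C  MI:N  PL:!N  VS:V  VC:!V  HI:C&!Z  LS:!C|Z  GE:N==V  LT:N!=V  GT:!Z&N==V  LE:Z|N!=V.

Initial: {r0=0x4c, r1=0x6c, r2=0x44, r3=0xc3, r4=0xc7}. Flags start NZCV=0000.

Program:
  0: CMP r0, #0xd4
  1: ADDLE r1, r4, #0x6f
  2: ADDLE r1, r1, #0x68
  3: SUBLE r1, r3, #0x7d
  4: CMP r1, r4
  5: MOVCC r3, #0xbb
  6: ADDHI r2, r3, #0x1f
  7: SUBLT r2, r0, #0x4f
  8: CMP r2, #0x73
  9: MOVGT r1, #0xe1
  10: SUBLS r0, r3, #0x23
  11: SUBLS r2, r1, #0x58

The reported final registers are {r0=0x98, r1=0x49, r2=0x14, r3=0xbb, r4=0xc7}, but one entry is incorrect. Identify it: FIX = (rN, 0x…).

FIX = (r1, 0x6c)

0: ✓ CMP  NZCV=0000
1: · ADDLE
2: · ADDLE
3: · SUBLE
4: ✓ CMP  NZCV=1001
5: ✓ MOVCC  r3←0xbb
6: · ADDHI
7: · SUBLT
8: ✓ CMP  NZCV=1000
9: · MOVGT
10: ✓ SUBLS  r0←0x98
11: ✓ SUBLS  r2←0x14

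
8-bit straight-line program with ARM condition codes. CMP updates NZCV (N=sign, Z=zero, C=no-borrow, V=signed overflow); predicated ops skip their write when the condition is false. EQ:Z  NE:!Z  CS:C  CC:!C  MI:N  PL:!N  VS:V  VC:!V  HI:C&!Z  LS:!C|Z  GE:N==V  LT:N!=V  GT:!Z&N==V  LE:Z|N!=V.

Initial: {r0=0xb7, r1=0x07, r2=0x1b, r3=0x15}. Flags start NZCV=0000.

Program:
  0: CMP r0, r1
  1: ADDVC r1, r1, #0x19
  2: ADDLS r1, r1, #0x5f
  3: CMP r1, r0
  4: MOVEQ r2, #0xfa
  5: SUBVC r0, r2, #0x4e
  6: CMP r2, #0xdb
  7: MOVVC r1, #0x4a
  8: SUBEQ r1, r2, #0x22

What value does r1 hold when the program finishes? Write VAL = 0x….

VAL = 0x4a

0: ✓ CMP  NZCV=1010
1: ✓ ADDVC  r1←0x20
2: · ADDLS
3: ✓ CMP  NZCV=0000
4: · MOVEQ
5: ✓ SUBVC  r0←0xcd
6: ✓ CMP  NZCV=0000
7: ✓ MOVVC  r1←0x4a
8: · SUBEQ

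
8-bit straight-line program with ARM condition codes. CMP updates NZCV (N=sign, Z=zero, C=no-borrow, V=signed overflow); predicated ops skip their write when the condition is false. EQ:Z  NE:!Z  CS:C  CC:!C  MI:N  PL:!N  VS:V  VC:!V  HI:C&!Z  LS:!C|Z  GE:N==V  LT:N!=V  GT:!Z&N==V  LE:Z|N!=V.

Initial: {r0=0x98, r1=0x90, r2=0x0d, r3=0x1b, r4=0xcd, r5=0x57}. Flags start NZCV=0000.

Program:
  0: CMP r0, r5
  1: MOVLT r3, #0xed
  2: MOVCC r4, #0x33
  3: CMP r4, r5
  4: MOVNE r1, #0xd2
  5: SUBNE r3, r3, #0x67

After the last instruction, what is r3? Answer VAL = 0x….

[0] flags=0011 → (cmp)
[1] flags=0011 LT?T → r3=0xed
[2] flags=0011 CC?F → skip
[3] flags=0011 → (cmp)
[4] flags=0011 NE?T → r1=0xd2
[5] flags=0011 NE?T → r3=0x86

VAL = 0x86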